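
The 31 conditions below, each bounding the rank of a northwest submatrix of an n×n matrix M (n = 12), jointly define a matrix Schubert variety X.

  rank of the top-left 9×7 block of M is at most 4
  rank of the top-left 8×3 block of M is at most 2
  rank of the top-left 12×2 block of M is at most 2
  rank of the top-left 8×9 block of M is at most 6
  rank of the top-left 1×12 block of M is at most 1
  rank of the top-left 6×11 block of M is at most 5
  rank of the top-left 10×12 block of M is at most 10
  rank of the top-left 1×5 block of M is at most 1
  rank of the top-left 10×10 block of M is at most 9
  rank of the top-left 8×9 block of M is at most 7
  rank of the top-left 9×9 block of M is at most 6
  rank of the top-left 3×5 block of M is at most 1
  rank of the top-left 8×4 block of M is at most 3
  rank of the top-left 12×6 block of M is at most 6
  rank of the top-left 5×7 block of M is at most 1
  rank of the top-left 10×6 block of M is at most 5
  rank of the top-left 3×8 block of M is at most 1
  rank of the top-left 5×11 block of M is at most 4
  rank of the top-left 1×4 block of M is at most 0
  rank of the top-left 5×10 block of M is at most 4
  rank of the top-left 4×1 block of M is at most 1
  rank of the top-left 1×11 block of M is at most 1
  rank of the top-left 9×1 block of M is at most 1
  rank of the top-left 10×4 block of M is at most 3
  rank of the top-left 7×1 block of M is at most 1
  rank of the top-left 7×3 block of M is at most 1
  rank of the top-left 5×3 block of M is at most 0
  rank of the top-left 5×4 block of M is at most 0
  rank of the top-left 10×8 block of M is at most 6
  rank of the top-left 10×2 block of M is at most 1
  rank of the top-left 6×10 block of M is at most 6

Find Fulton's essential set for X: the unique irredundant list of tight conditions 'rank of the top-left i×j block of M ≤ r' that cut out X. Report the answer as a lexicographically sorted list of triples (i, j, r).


Rank table r_w(12×12) implied by the 31 constraints:

  R[1]: 0, 0, 0, 0, 1, 1, 1, 1, 1, 1, 1, 1
  R[2]: 0, 0, 0, 0, 1, 1, 1, 1, 2, 2, 2, 2
  R[3]: 0, 0, 0, 0, 1, 1, 1, 1, 2, 3, 3, 3
  R[4]: 0, 0, 0, 0, 1, 1, 1, 2, 3, 4, 4, 4
  R[5]: 0, 0, 0, 0, 1, 1, 1, 2, 3, 4, 4, 5
  R[6]: 1, 1, 1, 1, 2, 2, 2, 3, 4, 5, 5, 6
  R[7]: 1, 1, 1, 2, 3, 3, 3, 4, 5, 6, 6, 7
  R[8]: 1, 1, 2, 3, 4, 4, 4, 5, 6, 7, 7, 8
  R[9]: 1, 1, 2, 3, 4, 4, 4, 5, 6, 7, 8, 9
  R[10]: 1, 1, 2, 3, 4, 5, 5, 6, 7, 8, 9, 10
  R[11]: 1, 2, 3, 4, 5, 6, 6, 7, 8, 9, 10, 11
  R[12]: 1, 2, 3, 4, 5, 6, 7, 8, 9, 10, 11, 12

giving w = (5, 9, 10, 8, 12, 1, 4, 3, 11, 6, 2, 7) via Δ²R.

Rothe diagram D(w) (38 cells), 7 SE-corners (essential conditions):

[(3, 8, 1), (5, 4, 0), (5, 7, 1), (5, 11, 4), (7, 3, 1), (9, 7, 4), (10, 2, 1)]


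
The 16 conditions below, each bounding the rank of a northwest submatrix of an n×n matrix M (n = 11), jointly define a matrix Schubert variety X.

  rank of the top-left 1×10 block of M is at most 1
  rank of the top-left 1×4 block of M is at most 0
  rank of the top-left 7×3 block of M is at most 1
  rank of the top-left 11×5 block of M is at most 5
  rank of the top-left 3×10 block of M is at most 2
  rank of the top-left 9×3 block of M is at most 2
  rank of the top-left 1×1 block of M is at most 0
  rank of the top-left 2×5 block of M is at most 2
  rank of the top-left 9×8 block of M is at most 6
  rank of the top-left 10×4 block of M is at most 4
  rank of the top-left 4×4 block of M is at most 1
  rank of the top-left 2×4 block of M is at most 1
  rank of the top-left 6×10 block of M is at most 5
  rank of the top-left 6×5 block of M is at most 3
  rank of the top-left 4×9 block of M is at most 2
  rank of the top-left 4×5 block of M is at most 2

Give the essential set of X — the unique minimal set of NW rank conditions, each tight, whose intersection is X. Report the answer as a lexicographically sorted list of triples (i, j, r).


Rank table r_w(11×11) implied by the 16 constraints:

  R[1]: 0, 0, 0, 0, 1, 1, 1, 1, 1, 1, 1
  R[2]: 1, 1, 1, 1, 2, 2, 2, 2, 2, 2, 2
  R[3]: 1, 1, 1, 1, 2, 2, 2, 2, 2, 2, 3
  R[4]: 1, 1, 1, 1, 2, 2, 2, 2, 2, 3, 4
  R[5]: 1, 1, 1, 2, 3, 3, 3, 3, 3, 4, 5
  R[6]: 1, 1, 1, 2, 3, 4, 4, 4, 4, 5, 6
  R[7]: 1, 1, 1, 2, 3, 4, 5, 5, 5, 6, 7
  R[8]: 1, 2, 2, 3, 4, 5, 6, 6, 6, 7, 8
  R[9]: 1, 2, 2, 3, 4, 5, 6, 6, 7, 8, 9
  R[10]: 1, 2, 3, 4, 5, 6, 7, 7, 8, 9, 10
  R[11]: 1, 2, 3, 4, 5, 6, 7, 8, 9, 10, 11

second differences of R give the permutation w = (5, 1, 11, 10, 4, 6, 7, 2, 9, 3, 8).

Rothe diagram D(w) (27 cells), 7 SE-corners (essential conditions):

[(1, 4, 0), (3, 10, 2), (4, 4, 1), (4, 9, 2), (7, 3, 1), (9, 3, 2), (9, 8, 6)]


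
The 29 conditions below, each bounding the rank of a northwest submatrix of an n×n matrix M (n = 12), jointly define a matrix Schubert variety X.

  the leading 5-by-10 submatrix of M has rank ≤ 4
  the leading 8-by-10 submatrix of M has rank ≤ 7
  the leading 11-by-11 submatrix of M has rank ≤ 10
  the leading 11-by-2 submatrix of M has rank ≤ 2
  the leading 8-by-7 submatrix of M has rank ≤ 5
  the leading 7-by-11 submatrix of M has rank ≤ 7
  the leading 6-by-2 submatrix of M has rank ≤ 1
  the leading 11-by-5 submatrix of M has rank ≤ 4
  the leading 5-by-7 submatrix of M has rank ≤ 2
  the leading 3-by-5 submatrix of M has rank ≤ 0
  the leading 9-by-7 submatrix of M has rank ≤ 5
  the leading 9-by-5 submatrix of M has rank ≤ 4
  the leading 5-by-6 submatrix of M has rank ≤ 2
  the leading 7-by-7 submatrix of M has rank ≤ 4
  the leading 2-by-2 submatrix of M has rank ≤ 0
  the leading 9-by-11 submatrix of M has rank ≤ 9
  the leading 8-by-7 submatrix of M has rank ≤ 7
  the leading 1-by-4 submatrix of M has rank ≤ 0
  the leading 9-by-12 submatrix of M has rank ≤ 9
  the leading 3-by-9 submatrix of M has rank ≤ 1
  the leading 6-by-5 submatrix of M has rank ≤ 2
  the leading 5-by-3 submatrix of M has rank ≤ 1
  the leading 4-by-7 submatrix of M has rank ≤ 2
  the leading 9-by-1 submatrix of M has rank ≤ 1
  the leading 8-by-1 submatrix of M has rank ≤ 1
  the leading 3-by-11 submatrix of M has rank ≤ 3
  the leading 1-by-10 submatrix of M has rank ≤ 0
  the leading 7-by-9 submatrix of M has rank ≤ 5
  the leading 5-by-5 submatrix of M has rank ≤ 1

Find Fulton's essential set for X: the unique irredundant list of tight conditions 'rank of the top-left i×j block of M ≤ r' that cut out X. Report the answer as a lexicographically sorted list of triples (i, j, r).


The tightest implied rank at each (i,j), from the 29 conditions:

  row 1: 0, 0, 0, 0, 0, 0, 0, 0, 0, 0, 1, 1
  row 2: 0, 0, 0, 0, 0, 1, 1, 1, 1, 1, 2, 2
  row 3: 0, 0, 0, 0, 0, 1, 1, 1, 1, 2, 3, 3
  row 4: 1, 1, 1, 1, 1, 2, 2, 2, 2, 3, 4, 4
  row 5: 1, 1, 1, 1, 1, 2, 2, 3, 3, 4, 5, 5
  row 6: 1, 1, 2, 2, 2, 3, 3, 4, 4, 5, 6, 6
  row 7: 1, 2, 3, 3, 3, 4, 4, 5, 5, 6, 7, 7
  row 8: 1, 2, 3, 4, 4, 5, 5, 6, 6, 7, 8, 8
  row 9: 1, 2, 3, 4, 4, 5, 5, 6, 7, 8, 9, 9
  row 10: 1, 2, 3, 4, 4, 5, 6, 7, 8, 9, 10, 10
  row 11: 1, 2, 3, 4, 4, 5, 6, 7, 8, 9, 10, 11
  row 12: 1, 2, 3, 4, 5, 6, 7, 8, 9, 10, 11, 12

reading off 1-entries of Δ²R: w = (11, 6, 10, 1, 8, 3, 2, 4, 9, 7, 12, 5).

|D(w)|=33, |Ess(w)|=8:

[(1, 10, 0), (3, 5, 0), (3, 9, 1), (5, 5, 1), (5, 7, 2), (6, 2, 1), (9, 7, 5), (11, 5, 4)]


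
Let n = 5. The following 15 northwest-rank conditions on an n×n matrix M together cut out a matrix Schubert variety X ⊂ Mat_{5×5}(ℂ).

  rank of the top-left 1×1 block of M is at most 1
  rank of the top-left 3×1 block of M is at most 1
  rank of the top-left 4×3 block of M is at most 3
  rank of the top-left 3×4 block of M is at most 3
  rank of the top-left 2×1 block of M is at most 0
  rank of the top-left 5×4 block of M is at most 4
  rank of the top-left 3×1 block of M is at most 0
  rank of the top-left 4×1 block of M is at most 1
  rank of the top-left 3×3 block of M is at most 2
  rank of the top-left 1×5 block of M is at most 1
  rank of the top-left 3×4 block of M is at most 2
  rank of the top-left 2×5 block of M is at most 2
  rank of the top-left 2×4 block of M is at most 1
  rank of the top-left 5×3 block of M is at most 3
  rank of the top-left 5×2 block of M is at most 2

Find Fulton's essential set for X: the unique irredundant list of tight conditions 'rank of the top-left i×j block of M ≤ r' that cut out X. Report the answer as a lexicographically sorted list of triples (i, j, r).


The tightest implied rank at each (i,j), from the 15 conditions:

  row 1: 0 | 1 | 1 | 1 | 1
  row 2: 0 | 1 | 1 | 1 | 2
  row 3: 0 | 1 | 2 | 2 | 3
  row 4: 1 | 2 | 3 | 3 | 4
  row 5: 1 | 2 | 3 | 4 | 5

second differences of R give the permutation w = (2, 5, 3, 1, 4).

Rothe diagram D(w) (5 cells), 2 SE-corners (essential conditions):

[(2, 4, 1), (3, 1, 0)]


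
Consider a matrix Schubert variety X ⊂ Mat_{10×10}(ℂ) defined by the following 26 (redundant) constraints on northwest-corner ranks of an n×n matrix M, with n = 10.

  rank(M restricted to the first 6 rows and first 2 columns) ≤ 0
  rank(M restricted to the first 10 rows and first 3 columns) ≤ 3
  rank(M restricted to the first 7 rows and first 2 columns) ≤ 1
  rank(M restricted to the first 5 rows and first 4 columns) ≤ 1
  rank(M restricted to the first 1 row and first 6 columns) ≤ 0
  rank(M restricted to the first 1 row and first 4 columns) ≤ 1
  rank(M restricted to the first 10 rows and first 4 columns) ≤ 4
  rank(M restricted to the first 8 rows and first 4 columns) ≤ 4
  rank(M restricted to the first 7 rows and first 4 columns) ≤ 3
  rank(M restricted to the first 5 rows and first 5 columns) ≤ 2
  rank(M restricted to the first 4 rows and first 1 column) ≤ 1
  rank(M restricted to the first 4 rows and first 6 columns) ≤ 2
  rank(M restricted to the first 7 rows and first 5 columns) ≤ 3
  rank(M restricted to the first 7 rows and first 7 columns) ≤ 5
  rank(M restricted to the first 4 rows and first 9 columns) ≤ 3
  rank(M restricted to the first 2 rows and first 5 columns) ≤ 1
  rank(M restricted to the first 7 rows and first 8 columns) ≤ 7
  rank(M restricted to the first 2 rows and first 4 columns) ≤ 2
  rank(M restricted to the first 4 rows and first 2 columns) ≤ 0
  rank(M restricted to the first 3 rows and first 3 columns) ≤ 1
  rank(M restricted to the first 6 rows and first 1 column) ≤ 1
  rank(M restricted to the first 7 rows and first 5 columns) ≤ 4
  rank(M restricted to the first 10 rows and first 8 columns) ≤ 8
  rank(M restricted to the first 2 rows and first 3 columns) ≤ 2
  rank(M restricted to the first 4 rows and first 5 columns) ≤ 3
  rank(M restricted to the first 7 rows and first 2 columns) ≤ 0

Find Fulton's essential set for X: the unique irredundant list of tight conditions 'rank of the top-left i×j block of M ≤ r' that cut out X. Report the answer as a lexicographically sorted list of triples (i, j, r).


The tightest implied rank at each (i,j), from the 26 conditions:

  0  0  0  0  0  0  1  1  1  1
  0  0  1  1  1  1  2  2  2  2
  0  0  1  1  2  2  3  3  3  3
  0  0  1  1  2  2  3  3  3  4
  0  0  1  1  2  3  4  4  4  5
  0  0  1  2  3  4  5  5  5  6
  0  0  1  2  3  4  5  6  6  7
  1  1  2  3  4  5  6  7  7  8
  1  2  3  4  5  6  7  8  8  9
  1  2  3  4  5  6  7  8  9  10

giving w = (7, 3, 5, 10, 6, 4, 8, 1, 2, 9) via Δ²R.

|D(w)|=24, |Ess(w)|=5:

[(1, 6, 0), (4, 6, 2), (4, 9, 3), (5, 4, 1), (7, 2, 0)]


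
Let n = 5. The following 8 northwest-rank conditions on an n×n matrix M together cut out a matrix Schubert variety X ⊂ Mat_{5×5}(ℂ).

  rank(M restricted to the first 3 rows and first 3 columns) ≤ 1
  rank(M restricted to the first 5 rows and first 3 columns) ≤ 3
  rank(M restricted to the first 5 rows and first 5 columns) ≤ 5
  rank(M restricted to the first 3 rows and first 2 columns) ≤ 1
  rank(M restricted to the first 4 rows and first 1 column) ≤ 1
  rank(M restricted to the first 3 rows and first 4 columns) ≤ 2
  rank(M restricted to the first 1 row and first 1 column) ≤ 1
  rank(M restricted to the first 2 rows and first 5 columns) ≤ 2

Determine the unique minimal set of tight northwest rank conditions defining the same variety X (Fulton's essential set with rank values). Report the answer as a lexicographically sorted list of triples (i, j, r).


Computing R[i][j] = min implied NW-rank bound (n=5, 8 conditions):

  R[1]: 1 1 1 1 1
  R[2]: 1 1 1 2 2
  R[3]: 1 1 1 2 3
  R[4]: 1 2 2 3 4
  R[5]: 1 2 3 4 5

so w = (1, 4, 5, 2, 3).

Rothe diagram D(w) (4 cells), 1 SE-corner (essential condition):

[(3, 3, 1)]


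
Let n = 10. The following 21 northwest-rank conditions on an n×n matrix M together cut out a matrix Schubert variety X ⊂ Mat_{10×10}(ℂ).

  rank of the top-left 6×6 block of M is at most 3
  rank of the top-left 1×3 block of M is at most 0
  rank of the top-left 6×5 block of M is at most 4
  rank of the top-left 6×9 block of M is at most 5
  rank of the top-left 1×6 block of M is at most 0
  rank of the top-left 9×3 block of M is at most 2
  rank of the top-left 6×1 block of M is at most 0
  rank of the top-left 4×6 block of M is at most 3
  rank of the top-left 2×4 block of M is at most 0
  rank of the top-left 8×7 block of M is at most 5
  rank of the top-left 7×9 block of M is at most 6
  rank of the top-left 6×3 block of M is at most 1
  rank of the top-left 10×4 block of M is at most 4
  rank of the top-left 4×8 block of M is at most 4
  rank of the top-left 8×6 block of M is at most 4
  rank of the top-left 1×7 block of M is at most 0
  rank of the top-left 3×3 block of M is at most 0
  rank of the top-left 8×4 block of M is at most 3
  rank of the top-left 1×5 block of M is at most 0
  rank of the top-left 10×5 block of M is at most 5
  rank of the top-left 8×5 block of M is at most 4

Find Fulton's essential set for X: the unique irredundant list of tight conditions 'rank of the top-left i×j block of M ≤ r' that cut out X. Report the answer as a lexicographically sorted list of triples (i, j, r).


Computing R[i][j] = min implied NW-rank bound (n=10, 21 conditions):

  0 | 0 | 0 | 0 | 0 | 0 | 0 | 1 | 1 | 1
  0 | 0 | 0 | 0 | 1 | 1 | 1 | 2 | 2 | 2
  0 | 0 | 0 | 1 | 2 | 2 | 2 | 3 | 3 | 3
  0 | 1 | 1 | 2 | 3 | 3 | 3 | 4 | 4 | 4
  0 | 1 | 1 | 2 | 3 | 3 | 4 | 5 | 5 | 5
  0 | 1 | 1 | 2 | 3 | 3 | 4 | 5 | 5 | 6
  1 | 2 | 2 | 3 | 4 | 4 | 5 | 6 | 6 | 7
  1 | 2 | 2 | 3 | 4 | 4 | 5 | 6 | 7 | 8
  1 | 2 | 2 | 3 | 4 | 5 | 6 | 7 | 8 | 9
  1 | 2 | 3 | 4 | 5 | 6 | 7 | 8 | 9 | 10

reading off 1-entries of Δ²R: w = (8, 5, 4, 2, 7, 10, 1, 9, 6, 3).

|D(w)|=25, |Ess(w)|=9:

[(1, 7, 0), (2, 4, 0), (3, 3, 0), (6, 1, 0), (6, 3, 1), (6, 6, 3), (6, 9, 5), (8, 6, 4), (9, 3, 2)]


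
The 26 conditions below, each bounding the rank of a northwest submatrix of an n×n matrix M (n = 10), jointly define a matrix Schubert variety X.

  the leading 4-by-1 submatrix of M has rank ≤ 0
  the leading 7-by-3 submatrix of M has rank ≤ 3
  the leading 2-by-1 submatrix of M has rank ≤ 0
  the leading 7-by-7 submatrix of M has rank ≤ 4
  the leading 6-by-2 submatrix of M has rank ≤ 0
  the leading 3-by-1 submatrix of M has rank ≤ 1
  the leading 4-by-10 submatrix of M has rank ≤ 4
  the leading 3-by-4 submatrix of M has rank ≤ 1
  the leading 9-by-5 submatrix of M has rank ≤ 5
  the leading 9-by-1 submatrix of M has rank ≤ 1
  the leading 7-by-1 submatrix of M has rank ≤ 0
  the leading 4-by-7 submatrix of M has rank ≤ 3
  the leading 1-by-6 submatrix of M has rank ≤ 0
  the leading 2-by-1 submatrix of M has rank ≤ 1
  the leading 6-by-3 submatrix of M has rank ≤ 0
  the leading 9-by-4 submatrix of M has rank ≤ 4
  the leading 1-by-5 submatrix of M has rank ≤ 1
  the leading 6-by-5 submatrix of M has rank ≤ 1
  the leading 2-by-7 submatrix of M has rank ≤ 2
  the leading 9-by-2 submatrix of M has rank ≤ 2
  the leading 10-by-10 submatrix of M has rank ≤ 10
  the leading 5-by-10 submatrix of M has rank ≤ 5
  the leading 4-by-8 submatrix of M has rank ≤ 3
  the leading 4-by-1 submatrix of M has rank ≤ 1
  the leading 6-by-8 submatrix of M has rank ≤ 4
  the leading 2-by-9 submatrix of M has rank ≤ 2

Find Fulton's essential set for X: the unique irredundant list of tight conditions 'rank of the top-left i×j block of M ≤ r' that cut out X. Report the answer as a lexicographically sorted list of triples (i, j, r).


Recovering R(i,j) via the rank-extension bound from the 26 conditions:

  0 | 0 | 0 | 0 | 0 | 0 | 1 | 1 | 1 | 1
  0 | 0 | 0 | 1 | 1 | 1 | 2 | 2 | 2 | 2
  0 | 0 | 0 | 1 | 1 | 2 | 3 | 3 | 3 | 3
  0 | 0 | 0 | 1 | 1 | 2 | 3 | 3 | 4 | 4
  0 | 0 | 0 | 1 | 1 | 2 | 3 | 4 | 5 | 5
  0 | 0 | 0 | 1 | 1 | 2 | 3 | 4 | 5 | 6
  0 | 1 | 1 | 2 | 2 | 3 | 4 | 5 | 6 | 7
  1 | 2 | 2 | 3 | 3 | 4 | 5 | 6 | 7 | 8
  1 | 2 | 3 | 4 | 4 | 5 | 6 | 7 | 8 | 9
  1 | 2 | 3 | 4 | 5 | 6 | 7 | 8 | 9 | 10

second differences of R give the permutation w = (7, 4, 6, 9, 8, 10, 2, 1, 3, 5).

D(w) has 27 cells with 5 SE-corners; essential set:

[(1, 6, 0), (4, 8, 3), (6, 3, 0), (6, 5, 1), (7, 1, 0)]


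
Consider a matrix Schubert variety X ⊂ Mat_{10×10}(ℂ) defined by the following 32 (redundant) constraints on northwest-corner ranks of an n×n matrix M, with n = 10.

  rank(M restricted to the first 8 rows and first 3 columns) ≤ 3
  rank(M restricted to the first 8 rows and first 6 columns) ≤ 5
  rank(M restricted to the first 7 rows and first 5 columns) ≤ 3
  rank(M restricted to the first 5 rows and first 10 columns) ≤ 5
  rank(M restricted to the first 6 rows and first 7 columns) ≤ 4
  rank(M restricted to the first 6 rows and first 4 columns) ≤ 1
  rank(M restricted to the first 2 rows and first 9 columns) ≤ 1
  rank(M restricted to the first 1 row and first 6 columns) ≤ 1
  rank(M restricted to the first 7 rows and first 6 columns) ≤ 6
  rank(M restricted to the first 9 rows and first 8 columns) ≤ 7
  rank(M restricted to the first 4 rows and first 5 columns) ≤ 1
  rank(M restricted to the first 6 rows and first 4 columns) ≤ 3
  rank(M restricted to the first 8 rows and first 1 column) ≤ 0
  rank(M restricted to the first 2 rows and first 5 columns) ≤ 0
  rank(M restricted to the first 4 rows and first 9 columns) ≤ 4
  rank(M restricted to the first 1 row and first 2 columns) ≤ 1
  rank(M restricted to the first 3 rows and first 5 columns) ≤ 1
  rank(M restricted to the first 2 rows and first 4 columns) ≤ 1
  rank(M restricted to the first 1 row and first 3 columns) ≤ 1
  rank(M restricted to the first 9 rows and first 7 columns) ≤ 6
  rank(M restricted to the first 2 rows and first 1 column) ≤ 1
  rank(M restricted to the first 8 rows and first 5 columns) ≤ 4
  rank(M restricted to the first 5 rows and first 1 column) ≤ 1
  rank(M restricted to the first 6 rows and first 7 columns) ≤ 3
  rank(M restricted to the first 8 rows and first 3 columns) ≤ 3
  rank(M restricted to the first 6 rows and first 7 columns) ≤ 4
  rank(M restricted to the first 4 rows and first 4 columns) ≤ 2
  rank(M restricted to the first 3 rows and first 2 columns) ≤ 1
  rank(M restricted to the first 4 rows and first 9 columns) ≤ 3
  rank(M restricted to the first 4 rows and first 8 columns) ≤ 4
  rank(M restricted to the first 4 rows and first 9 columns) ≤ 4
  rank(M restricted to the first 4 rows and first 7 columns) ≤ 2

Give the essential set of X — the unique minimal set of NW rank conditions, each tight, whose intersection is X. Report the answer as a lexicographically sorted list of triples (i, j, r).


Propagating the 32 rank bounds to every northwest block:

  row 1: 0 | 0 | 0 | 0 | 0 | 1 | 1 | 1 | 1 | 1
  row 2: 0 | 0 | 0 | 0 | 0 | 1 | 1 | 1 | 1 | 2
  row 3: 0 | 1 | 1 | 1 | 1 | 2 | 2 | 2 | 2 | 3
  row 4: 0 | 1 | 1 | 1 | 1 | 2 | 2 | 3 | 3 | 4
  row 5: 0 | 1 | 1 | 1 | 2 | 3 | 3 | 4 | 4 | 5
  row 6: 0 | 1 | 1 | 1 | 2 | 3 | 3 | 4 | 5 | 6
  row 7: 0 | 1 | 2 | 2 | 3 | 4 | 4 | 5 | 6 | 7
  row 8: 0 | 1 | 2 | 3 | 4 | 5 | 5 | 6 | 7 | 8
  row 9: 1 | 2 | 3 | 4 | 5 | 6 | 6 | 7 | 8 | 9
  row 10: 1 | 2 | 3 | 4 | 5 | 6 | 7 | 8 | 9 | 10

the unique w with this rank table is (6, 10, 2, 8, 5, 9, 3, 4, 1, 7).

ℓ(w)=28; the 7 essential cells (i,j,r):

[(2, 5, 0), (2, 9, 1), (4, 5, 1), (4, 7, 2), (6, 4, 1), (6, 7, 3), (8, 1, 0)]


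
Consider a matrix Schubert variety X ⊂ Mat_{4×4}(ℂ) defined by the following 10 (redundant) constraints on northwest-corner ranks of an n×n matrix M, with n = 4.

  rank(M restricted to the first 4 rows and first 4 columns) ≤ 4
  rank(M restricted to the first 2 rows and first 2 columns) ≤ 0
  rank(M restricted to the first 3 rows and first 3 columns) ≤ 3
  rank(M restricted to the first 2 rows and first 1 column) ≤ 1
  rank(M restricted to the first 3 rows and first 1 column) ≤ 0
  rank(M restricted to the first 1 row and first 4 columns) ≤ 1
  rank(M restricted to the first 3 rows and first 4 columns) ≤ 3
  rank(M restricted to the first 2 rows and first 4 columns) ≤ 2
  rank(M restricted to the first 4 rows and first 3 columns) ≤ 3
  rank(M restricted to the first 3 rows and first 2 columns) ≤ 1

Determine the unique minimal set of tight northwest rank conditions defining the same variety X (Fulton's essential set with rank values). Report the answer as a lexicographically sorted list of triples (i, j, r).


Reconstructing r_w from the 10 given conditions:

  R[1]: 0 | 0 | 1 | 1
  R[2]: 0 | 0 | 1 | 2
  R[3]: 0 | 1 | 2 | 3
  R[4]: 1 | 2 | 3 | 4

hence w(1..4) = (3, 4, 2, 1).

ℓ(w)=5; the 2 essential cells (i,j,r):

[(2, 2, 0), (3, 1, 0)]


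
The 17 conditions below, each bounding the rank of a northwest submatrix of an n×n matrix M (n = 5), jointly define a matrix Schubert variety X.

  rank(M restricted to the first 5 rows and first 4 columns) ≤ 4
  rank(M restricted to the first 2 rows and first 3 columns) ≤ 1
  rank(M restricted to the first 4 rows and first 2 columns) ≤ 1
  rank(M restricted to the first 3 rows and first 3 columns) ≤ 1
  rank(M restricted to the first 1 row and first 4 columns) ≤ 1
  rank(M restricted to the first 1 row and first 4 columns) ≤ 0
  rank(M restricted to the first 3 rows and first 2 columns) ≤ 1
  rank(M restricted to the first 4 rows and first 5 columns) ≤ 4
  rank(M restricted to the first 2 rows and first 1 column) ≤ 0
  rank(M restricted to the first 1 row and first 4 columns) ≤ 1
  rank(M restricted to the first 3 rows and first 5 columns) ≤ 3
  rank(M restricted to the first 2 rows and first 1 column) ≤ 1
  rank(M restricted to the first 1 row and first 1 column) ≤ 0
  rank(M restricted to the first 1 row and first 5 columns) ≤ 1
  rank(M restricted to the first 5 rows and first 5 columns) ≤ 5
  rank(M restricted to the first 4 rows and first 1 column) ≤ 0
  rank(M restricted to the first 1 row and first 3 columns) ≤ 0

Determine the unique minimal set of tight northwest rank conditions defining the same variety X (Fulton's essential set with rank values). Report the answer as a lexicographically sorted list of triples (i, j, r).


Rank table r_w(5×5) implied by the 17 constraints:

  i=1: 0 0 0 0 1
  i=2: 0 1 1 1 2
  i=3: 0 1 1 2 3
  i=4: 0 1 2 3 4
  i=5: 1 2 3 4 5

second differences of R give the permutation w = (5, 2, 4, 3, 1).

Fulton essential set (3 of the 8 Rothe cells):

[(1, 4, 0), (3, 3, 1), (4, 1, 0)]


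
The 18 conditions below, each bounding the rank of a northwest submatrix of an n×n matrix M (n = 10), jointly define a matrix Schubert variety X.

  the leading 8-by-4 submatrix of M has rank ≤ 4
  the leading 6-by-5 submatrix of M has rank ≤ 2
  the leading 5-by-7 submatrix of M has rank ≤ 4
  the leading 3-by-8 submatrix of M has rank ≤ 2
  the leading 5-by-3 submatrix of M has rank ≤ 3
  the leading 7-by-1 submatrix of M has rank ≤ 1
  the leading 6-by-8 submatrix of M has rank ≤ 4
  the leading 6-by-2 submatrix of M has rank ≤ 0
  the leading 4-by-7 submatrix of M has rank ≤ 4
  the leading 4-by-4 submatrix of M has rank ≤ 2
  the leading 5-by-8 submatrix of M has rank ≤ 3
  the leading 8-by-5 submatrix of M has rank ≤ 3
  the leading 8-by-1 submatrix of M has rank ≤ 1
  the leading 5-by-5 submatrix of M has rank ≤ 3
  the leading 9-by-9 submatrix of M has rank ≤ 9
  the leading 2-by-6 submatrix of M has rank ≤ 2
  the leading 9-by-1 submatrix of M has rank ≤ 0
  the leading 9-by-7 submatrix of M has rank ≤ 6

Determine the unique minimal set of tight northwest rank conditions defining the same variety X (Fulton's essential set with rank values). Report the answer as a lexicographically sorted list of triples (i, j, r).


Recovering R(i,j) via the rank-extension bound from the 18 conditions:

  0  0  1  1  1  1  1  1  1  1
  0  0  1  2  2  2  2  2  2  2
  0  0  1  2  2  2  2  2  3  3
  0  0  1  2  2  3  3  3  4  4
  0  0  1  2  2  3  3  3  4  5
  0  0  1  2  2  3  4  4  5  6
  0  1  2  3  3  4  5  5  6  7
  0  1  2  3  3  4  5  6  7  8
  0  1  2  3  4  5  6  7  8  9
  1  2  3  4  5  6  7  8  9  10

so w = (3, 4, 9, 6, 10, 7, 2, 8, 5, 1).

Fulton essential set (6 of the 25 Rothe cells):

[(3, 8, 2), (5, 8, 3), (6, 2, 0), (6, 5, 2), (8, 5, 3), (9, 1, 0)]


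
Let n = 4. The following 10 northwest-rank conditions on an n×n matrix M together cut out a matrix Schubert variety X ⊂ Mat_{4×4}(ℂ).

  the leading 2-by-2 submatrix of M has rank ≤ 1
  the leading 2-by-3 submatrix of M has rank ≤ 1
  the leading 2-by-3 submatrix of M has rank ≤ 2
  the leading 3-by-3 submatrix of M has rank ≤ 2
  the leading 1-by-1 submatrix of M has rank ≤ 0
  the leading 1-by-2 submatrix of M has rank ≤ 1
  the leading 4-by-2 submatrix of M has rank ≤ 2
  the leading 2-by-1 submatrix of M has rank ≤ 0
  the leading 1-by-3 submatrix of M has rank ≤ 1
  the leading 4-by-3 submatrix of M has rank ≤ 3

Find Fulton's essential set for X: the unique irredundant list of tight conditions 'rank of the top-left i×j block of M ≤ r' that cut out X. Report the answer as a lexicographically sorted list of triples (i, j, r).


Rank table r_w(4×4) implied by the 10 constraints:

  i=1: 0, 1, 1, 1
  i=2: 0, 1, 1, 2
  i=3: 1, 2, 2, 3
  i=4: 1, 2, 3, 4

the unique w with this rank table is (2, 4, 1, 3).

Rothe diagram D(w) (3 cells), 2 SE-corners (essential conditions):

[(2, 1, 0), (2, 3, 1)]


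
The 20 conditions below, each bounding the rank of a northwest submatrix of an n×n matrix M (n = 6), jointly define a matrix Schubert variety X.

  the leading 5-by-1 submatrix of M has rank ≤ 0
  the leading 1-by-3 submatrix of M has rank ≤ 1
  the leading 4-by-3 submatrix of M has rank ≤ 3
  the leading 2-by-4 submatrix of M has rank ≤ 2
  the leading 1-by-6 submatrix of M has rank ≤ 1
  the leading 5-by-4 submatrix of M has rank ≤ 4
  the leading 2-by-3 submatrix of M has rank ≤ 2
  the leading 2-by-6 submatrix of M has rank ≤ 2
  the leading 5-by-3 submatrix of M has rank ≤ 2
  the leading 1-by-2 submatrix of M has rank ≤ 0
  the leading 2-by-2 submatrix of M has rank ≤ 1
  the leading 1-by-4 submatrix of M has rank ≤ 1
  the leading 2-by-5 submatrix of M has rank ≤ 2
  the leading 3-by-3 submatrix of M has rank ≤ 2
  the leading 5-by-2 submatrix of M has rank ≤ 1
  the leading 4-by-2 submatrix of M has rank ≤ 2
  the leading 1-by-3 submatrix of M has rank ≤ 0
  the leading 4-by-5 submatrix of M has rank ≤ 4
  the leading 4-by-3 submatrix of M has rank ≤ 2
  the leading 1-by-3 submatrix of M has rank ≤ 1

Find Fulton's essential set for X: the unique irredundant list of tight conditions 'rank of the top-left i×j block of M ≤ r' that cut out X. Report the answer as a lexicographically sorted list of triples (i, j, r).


Recovering R(i,j) via the rank-extension bound from the 20 conditions:

  R[1]: 0  0  0  1  1  1
  R[2]: 0  1  1  2  2  2
  R[3]: 0  1  2  3  3  3
  R[4]: 0  1  2  3  4  4
  R[5]: 0  1  2  3  4  5
  R[6]: 1  2  3  4  5  6

giving w = (4, 2, 3, 5, 6, 1) via Δ²R.

2 SE-corners of the 7-cell Rothe diagram give Ess(w):

[(1, 3, 0), (5, 1, 0)]


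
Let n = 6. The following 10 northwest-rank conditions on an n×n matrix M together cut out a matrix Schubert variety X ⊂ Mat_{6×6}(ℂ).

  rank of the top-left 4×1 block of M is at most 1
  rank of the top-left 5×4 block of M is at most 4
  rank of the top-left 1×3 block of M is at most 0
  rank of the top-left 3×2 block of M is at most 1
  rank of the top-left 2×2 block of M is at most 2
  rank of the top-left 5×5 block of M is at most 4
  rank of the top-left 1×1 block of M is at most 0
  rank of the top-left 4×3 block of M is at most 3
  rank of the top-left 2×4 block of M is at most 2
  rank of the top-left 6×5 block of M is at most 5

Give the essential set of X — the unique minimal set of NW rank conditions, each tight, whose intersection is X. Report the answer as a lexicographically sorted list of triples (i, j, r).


Recovering R(i,j) via the rank-extension bound from the 10 conditions:

  R[1]: 0, 0, 0, 1, 1, 1
  R[2]: 1, 1, 1, 2, 2, 2
  R[3]: 1, 1, 2, 3, 3, 3
  R[4]: 1, 2, 3, 4, 4, 4
  R[5]: 1, 2, 3, 4, 4, 5
  R[6]: 1, 2, 3, 4, 5, 6

second differences of R give the permutation w = (4, 1, 3, 2, 6, 5).

ℓ(w)=5; the 3 essential cells (i,j,r):

[(1, 3, 0), (3, 2, 1), (5, 5, 4)]


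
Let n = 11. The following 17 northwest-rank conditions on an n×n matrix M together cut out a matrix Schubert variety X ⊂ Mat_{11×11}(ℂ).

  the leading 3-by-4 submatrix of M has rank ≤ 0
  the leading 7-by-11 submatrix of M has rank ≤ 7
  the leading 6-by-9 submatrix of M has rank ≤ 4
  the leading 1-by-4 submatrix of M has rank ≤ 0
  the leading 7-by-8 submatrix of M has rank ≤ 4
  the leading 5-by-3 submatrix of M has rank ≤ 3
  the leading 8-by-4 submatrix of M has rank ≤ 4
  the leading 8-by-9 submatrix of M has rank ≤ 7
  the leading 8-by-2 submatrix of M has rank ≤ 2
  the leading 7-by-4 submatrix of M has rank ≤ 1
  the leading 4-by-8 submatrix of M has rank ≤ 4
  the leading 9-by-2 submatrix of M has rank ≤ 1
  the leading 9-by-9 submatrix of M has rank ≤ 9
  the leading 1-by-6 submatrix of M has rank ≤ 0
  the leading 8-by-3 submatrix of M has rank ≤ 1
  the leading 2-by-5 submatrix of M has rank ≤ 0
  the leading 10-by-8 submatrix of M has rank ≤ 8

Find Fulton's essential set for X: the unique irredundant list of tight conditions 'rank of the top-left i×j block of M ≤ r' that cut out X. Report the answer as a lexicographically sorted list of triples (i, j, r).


Recovering R(i,j) via the rank-extension bound from the 17 conditions:

  i=1: 0, 0, 0, 0, 0, 0, 1, 1, 1, 1, 1
  i=2: 0, 0, 0, 0, 0, 1, 2, 2, 2, 2, 2
  i=3: 0, 0, 0, 0, 1, 2, 3, 3, 3, 3, 3
  i=4: 1, 1, 1, 1, 2, 3, 4, 4, 4, 4, 4
  i=5: 1, 1, 1, 1, 2, 3, 4, 4, 4, 5, 5
  i=6: 1, 1, 1, 1, 2, 3, 4, 4, 4, 5, 6
  i=7: 1, 1, 1, 1, 2, 3, 4, 4, 5, 6, 7
  i=8: 1, 1, 1, 2, 3, 4, 5, 5, 6, 7, 8
  i=9: 1, 1, 2, 3, 4, 5, 6, 6, 7, 8, 9
  i=10: 1, 2, 3, 4, 5, 6, 7, 7, 8, 9, 10
  i=11: 1, 2, 3, 4, 5, 6, 7, 8, 9, 10, 11

second differences of R give the permutation w = (7, 6, 5, 1, 10, 11, 9, 4, 3, 2, 8).

ℓ(w)=32; the 8 essential cells (i,j,r):

[(1, 6, 0), (2, 5, 0), (3, 4, 0), (6, 9, 4), (7, 4, 1), (7, 8, 4), (8, 3, 1), (9, 2, 1)]


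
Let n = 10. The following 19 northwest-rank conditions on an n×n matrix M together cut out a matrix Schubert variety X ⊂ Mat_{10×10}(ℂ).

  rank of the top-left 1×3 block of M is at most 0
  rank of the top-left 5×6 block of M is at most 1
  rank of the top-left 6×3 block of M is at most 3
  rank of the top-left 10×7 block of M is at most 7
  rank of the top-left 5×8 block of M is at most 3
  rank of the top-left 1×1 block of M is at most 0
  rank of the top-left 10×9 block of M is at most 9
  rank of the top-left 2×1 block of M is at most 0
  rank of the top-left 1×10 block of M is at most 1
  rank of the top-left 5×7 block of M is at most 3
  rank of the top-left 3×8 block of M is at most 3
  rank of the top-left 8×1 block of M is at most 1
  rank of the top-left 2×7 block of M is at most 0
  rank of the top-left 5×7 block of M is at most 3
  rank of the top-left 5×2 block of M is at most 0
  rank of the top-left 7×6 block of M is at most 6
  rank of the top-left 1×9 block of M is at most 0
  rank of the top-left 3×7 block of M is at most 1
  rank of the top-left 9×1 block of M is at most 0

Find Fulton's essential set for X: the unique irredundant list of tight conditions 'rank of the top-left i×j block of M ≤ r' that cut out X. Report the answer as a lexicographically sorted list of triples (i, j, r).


Propagating the 19 rank bounds to every northwest block:

  0 0 0 0 0 0 0 0 0 1
  0 0 0 0 0 0 0 1 1 2
  0 0 1 1 1 1 1 2 2 3
  0 0 1 1 1 1 2 3 3 4
  0 0 1 1 1 1 2 3 4 5
  0 1 2 2 2 2 3 4 5 6
  0 1 2 3 3 3 4 5 6 7
  0 1 2 3 4 4 5 6 7 8
  0 1 2 3 4 5 6 7 8 9
  1 2 3 4 5 6 7 8 9 10

second differences of R give the permutation w = (10, 8, 3, 7, 9, 2, 4, 5, 6, 1).

D(w) has 32 cells with 5 SE-corners; essential set:

[(1, 9, 0), (2, 7, 0), (5, 2, 0), (5, 6, 1), (9, 1, 0)]


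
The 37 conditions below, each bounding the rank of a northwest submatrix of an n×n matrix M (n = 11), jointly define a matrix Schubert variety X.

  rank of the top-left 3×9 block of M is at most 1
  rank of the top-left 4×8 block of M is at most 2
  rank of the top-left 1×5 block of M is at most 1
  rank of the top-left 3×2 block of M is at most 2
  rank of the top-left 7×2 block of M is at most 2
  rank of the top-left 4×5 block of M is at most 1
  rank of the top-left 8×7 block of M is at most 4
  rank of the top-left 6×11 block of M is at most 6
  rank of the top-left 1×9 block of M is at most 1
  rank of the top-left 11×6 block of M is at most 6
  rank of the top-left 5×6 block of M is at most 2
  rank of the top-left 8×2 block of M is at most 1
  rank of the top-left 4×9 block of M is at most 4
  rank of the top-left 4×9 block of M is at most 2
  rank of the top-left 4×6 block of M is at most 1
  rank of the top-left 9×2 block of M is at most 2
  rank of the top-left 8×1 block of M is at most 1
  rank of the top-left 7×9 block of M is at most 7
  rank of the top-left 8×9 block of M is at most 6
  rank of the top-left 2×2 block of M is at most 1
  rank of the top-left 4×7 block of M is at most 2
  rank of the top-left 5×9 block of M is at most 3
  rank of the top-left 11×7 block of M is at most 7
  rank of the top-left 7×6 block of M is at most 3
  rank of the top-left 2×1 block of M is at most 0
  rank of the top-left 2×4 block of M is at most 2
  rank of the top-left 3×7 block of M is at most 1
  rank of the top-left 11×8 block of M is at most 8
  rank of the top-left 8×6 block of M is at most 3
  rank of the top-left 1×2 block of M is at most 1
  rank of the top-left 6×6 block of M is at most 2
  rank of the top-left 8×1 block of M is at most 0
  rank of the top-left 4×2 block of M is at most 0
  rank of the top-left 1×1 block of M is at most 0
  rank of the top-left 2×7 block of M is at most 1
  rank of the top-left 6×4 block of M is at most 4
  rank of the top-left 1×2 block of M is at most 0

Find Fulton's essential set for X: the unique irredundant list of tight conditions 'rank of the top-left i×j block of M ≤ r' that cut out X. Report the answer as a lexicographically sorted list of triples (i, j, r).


Computing R[i][j] = min implied NW-rank bound (n=11, 37 conditions):

  0  0  1  1  1  1  1  1  1  1  1
  0  0  1  1  1  1  1  1  1  2  2
  0  0  1  1  1  1  1  1  1  2  3
  0  0  1  1  1  1  2  2  2  3  4
  0  1  2  2  2  2  3  3  3  4  5
  0  1  2  2  2  2  3  4  4  5  6
  0  1  2  3  3  3  4  5  5  6  7
  0  1  2  3  3  3  4  5  6  7  8
  1  2  3  4  4  4  5  6  7  8  9
  1  2  3  4  5  5  6  7  8  9  10
  1  2  3  4  5  6  7  8  9  10  11

so w = (3, 10, 11, 7, 2, 8, 4, 9, 1, 5, 6).

D(w) has 32 cells with 6 SE-corners; essential set:

[(3, 9, 1), (4, 2, 0), (4, 6, 1), (6, 6, 2), (8, 1, 0), (8, 6, 3)]


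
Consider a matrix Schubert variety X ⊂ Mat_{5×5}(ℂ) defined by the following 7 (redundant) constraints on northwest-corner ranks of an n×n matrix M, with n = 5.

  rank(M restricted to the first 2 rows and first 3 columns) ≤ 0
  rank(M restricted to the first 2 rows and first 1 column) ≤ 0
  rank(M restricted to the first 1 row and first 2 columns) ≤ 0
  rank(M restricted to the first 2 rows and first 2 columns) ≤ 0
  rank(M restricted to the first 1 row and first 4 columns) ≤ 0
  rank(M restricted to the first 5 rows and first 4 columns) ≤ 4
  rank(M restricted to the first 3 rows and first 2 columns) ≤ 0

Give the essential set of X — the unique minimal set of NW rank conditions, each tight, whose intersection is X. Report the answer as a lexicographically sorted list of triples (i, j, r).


Computing R[i][j] = min implied NW-rank bound (n=5, 7 conditions):

  row 1: 0 | 0 | 0 | 0 | 1
  row 2: 0 | 0 | 0 | 1 | 2
  row 3: 0 | 0 | 1 | 2 | 3
  row 4: 1 | 1 | 2 | 3 | 4
  row 5: 1 | 2 | 3 | 4 | 5

reading off 1-entries of Δ²R: w = (5, 4, 3, 1, 2).

Fulton essential set (3 of the 9 Rothe cells):

[(1, 4, 0), (2, 3, 0), (3, 2, 0)]


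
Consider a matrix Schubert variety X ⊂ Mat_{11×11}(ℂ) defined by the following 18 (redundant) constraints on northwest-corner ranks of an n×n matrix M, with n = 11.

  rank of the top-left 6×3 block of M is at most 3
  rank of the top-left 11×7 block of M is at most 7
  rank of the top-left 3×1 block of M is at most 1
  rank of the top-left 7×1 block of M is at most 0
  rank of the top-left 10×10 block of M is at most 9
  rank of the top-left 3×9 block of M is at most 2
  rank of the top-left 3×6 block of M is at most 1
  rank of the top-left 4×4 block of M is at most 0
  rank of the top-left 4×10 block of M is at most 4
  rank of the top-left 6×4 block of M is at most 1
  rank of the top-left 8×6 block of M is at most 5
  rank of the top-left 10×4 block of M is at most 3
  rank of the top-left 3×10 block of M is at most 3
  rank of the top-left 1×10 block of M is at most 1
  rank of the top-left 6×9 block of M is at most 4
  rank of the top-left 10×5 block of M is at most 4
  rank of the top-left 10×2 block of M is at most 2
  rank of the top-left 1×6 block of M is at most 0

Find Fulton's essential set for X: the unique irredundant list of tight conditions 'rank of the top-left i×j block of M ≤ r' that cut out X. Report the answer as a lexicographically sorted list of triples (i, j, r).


The tightest implied rank at each (i,j), from the 18 conditions:

  row 1: 0 | 0 | 0 | 0 | 0 | 0 | 1 | 1 | 1 | 1 | 1
  row 2: 0 | 0 | 0 | 0 | 1 | 1 | 2 | 2 | 2 | 2 | 2
  row 3: 0 | 0 | 0 | 0 | 1 | 1 | 2 | 2 | 2 | 3 | 3
  row 4: 0 | 0 | 0 | 0 | 1 | 2 | 3 | 3 | 3 | 4 | 4
  row 5: 0 | 1 | 1 | 1 | 2 | 3 | 4 | 4 | 4 | 5 | 5
  row 6: 0 | 1 | 1 | 1 | 2 | 3 | 4 | 4 | 4 | 5 | 6
  row 7: 0 | 1 | 2 | 2 | 3 | 4 | 5 | 5 | 5 | 6 | 7
  row 8: 1 | 2 | 3 | 3 | 4 | 5 | 6 | 6 | 6 | 7 | 8
  row 9: 1 | 2 | 3 | 3 | 4 | 5 | 6 | 7 | 7 | 8 | 9
  row 10: 1 | 2 | 3 | 3 | 4 | 5 | 6 | 7 | 8 | 9 | 10
  row 11: 1 | 2 | 3 | 4 | 5 | 6 | 7 | 8 | 9 | 10 | 11

reading off 1-entries of Δ²R: w = (7, 5, 10, 6, 2, 11, 3, 1, 8, 9, 4).

ℓ(w)=30; the 8 essential cells (i,j,r):

[(1, 6, 0), (3, 6, 1), (3, 9, 2), (4, 4, 0), (6, 4, 1), (6, 9, 4), (7, 1, 0), (10, 4, 3)]


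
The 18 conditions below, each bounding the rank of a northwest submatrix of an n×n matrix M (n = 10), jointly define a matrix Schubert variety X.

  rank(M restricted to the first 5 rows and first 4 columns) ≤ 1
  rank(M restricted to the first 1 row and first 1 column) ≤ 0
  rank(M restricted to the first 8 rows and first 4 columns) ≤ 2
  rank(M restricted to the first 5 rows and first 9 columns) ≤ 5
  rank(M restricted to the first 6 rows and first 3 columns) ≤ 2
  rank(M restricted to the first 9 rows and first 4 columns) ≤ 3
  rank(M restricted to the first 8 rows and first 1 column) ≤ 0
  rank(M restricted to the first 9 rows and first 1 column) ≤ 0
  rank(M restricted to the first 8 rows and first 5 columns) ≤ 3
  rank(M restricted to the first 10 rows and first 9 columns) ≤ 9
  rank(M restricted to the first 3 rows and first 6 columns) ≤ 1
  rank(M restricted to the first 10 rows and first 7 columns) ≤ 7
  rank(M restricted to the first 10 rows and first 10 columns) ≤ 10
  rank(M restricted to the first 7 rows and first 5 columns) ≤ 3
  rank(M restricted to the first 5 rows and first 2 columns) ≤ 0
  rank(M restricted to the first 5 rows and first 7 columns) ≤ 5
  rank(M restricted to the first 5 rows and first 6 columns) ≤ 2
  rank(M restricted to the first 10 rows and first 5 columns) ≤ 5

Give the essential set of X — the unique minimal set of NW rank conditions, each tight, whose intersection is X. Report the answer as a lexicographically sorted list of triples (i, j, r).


Recovering R(i,j) via the rank-extension bound from the 18 conditions:

  row 1: 0  0  1  1  1  1  1  1  1  1
  row 2: 0  0  1  1  1  1  2  2  2  2
  row 3: 0  0  1  1  1  1  2  3  3  3
  row 4: 0  0  1  1  2  2  3  4  4  4
  row 5: 0  0  1  1  2  2  3  4  5  5
  row 6: 0  1  2  2  3  3  4  5  6  6
  row 7: 0  1  2  2  3  4  5  6  7  7
  row 8: 0  1  2  2  3  4  5  6  7  8
  row 9: 0  1  2  3  4  5  6  7  8  9
  row 10: 1  2  3  4  5  6  7  8  9  10

giving w = (3, 7, 8, 5, 9, 2, 6, 10, 4, 1) via Δ²R.

6 SE-corners of the 25-cell Rothe diagram give Ess(w):

[(3, 6, 1), (5, 2, 0), (5, 4, 1), (5, 6, 2), (8, 4, 2), (9, 1, 0)]
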